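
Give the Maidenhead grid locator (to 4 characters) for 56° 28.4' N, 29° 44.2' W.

HO56

Offset from 180°W / 90°S: lon 150.26°, lat 146.47°.
Field: 150.26/20 → 7 → H, 146.47/10 → 14 → O; chars HO.
Square: 10.26/2 → 5, 6.47/1 → 6; chars 56.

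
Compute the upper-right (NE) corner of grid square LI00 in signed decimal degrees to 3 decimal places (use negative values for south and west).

Field L=11, I=8: +11·20° lon, +8·10° lat → SW at lon 40°, lat -10°.
Square 0, 0: +0·2° lon, +0·1° lat → SW at lon 40°, lat -10°.
Cell spans 2° lon × 1° lat. NE corner is SW corner plus one full cell.
latitude -9.000, longitude 42.000.

-9.000, 42.000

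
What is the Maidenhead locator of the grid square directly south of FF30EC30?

Latitude extended square 0; −1 → -1, wraps to 9, carry into subsquare.
Latitude subsquare c = 2; −1 → 1 = b.
The longitude characters are unchanged.

FF30eb39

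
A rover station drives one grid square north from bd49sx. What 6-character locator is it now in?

BE40sa

Latitude subsquare x = 23; +1 → 24, wraps to 0 = a, carry into square.
Latitude square 9; +1 → 10, wraps to 0, carry into field.
Latitude field D = 3; +1 → 4 = E.
The longitude characters are unchanged.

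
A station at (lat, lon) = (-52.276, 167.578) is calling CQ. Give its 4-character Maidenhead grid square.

RD37

Offset from 180°W / 90°S: lon 347.58°, lat 37.72°.
Field: lon ⌊347.58/20⌋ = 17 → R; lat ⌊37.72/10⌋ = 3 → D.
Square: lon ⌊7.58/2⌋ = 3; lat ⌊7.72/1⌋ = 7.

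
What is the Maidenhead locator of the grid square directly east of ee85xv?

Longitude subsquare x = 23; +1 → 24, wraps to 0 = a, carry into square.
Longitude square 8; +1 → 9.
The latitude characters are unchanged.

EE95av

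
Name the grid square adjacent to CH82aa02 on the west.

CH72xa92

Longitude extended square 0; −1 → -1, wraps to 9, carry into subsquare.
Longitude subsquare a = 0; −1 → -1, wraps to 23 = x, carry into square.
Longitude square 8; −1 → 7.
The latitude characters are unchanged.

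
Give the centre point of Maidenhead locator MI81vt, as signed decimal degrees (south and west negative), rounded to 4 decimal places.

Field M=12, I=8: +12·20° lon, +8·10° lat → SW at lon 60°, lat -10°.
Square 8, 1: +8·2° lon, +1·1° lat → SW at lon 76°, lat -9°.
Subsquare v=21, t=19: +21·0.0833333° lon, +19·0.0416667° lat → SW at lon 77.75°, lat -8.20833°.
Cell spans 0.0833333° lon × 0.0416667° lat. Centre is SW corner plus half of each.
latitude -8.1875, longitude 77.7917.

-8.1875, 77.7917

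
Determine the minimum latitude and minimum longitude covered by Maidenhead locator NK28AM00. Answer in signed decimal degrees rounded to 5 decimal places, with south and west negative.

18.50000, 84.00000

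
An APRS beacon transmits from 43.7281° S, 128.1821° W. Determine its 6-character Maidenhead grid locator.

Add 180° to longitude and 90° to latitude: 51.8179, 46.2719.
Field: lon ⌊51.8179/20⌋ = 2 → C; lat ⌊46.2719/10⌋ = 4 → E.
Square: lon ⌊11.8179/2⌋ = 5; lat ⌊6.2719/1⌋ = 6.
Subsquare: lon ⌊1.8179/0.0833333⌋ = 21 → v; lat ⌊0.2719/0.0416667⌋ = 6 → g.

CE56vg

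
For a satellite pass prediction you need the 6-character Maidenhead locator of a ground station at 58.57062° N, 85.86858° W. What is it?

EO78bn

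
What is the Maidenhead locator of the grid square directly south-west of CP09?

Longitude square 0; −1 → -1, wraps to 9, carry into field.
Longitude field C = 2; −1 → 1 = B.
Latitude square 9; −1 → 8.

BP98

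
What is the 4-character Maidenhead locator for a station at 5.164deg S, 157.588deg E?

Add 180° to longitude and 90° to latitude: 337.59, 84.84.
Field: lon ⌊337.59/20⌋ = 16 → Q; lat ⌊84.84/10⌋ = 8 → I.
Square: lon ⌊17.59/2⌋ = 8; lat ⌊4.84/1⌋ = 4.

QI84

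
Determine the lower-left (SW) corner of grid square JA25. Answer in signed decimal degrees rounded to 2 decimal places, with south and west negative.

-85.00, 4.00

Field J=9, A=0: +9·20° lon, +0·10° lat → SW at lon 0°, lat -90°.
Square 2, 5: +2·2° lon, +5·1° lat → SW at lon 4°, lat -85°.
latitude -85.00, longitude 4.00.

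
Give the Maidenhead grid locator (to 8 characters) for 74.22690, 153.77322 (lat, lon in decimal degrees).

Offset from 180°W / 90°S: lon 333.77322°, lat 164.22690°.
Field (20°×10°, letters A–R): lon ⌊333.77322/20⌋ = 16 → Q; lat ⌊164.22690/10⌋ = 16 → Q.
Square (2°×1°, digits 0–9): lon ⌊13.77322/2⌋ = 6; lat ⌊4.22690/1⌋ = 4.
Subsquare (5′×2.5′, letters a–x): lon ⌊1.77322/0.0833333⌋ = 21 → v; lat ⌊0.22690/0.0416667⌋ = 5 → f.
Extended square (30″×15″, digits 0–9): lon ⌊0.02322/0.00833333⌋ = 2; lat ⌊0.01857/0.00416667⌋ = 4.

QQ64vf24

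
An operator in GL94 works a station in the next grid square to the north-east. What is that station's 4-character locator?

HL05

Longitude square 9; +1 → 10, wraps to 0, carry into field.
Longitude field G = 6; +1 → 7 = H.
Latitude square 4; +1 → 5.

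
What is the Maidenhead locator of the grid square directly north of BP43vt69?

Latitude extended square 9; +1 → 10, wraps to 0, carry into subsquare.
Latitude subsquare t = 19; +1 → 20 = u.
The longitude characters are unchanged.

BP43vu60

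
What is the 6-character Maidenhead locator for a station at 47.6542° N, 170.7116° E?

Shift to the Maidenhead origin (180°W, 90°S): lon 350.7116, lat 137.6542.
Field (20°×10°, letters A–R): 350.7116/20 → 17 → R, 137.6542/10 → 13 → N; chars RN.
Square (2°×1°, digits 0–9): 10.7116/2 → 5, 7.6542/1 → 7; chars 57.
Subsquare (5′×2.5′, letters a–x): 0.7116/0.0833333 → 8 → i, 0.6542/0.0416667 → 15 → p; chars ip.

RN57ip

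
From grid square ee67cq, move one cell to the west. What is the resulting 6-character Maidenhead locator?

EE67bq

Longitude subsquare c = 2; −1 → 1 = b.
The latitude characters are unchanged.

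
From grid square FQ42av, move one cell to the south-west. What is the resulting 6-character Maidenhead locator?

Longitude subsquare a = 0; −1 → -1, wraps to 23 = x, carry into square.
Longitude square 4; −1 → 3.
Latitude subsquare v = 21; −1 → 20 = u.

FQ32xu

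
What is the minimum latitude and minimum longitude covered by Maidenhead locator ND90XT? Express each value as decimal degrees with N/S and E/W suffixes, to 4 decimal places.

Field N=13, D=3: +13·20° lon, +3·10° lat → SW at lon 80°, lat -60°.
Square 9, 0: +9·2° lon, +0·1° lat → SW at lon 98°, lat -60°.
Subsquare x=23, t=19: +23·0.0833333° lon, +19·0.0416667° lat → SW at lon 99.9167°, lat -59.2083°.
latitude 59.2083° S, longitude 99.9167° E.

59.2083° S, 99.9167° E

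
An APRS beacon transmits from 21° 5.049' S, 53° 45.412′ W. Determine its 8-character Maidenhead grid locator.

GG38cv99

Add 180° to longitude and 90° to latitude: 126.24313, 68.91585.
Field: lon ⌊126.24313/20⌋ = 6 → G; lat ⌊68.91585/10⌋ = 6 → G.
Square: lon ⌊6.24313/2⌋ = 3; lat ⌊8.91585/1⌋ = 8.
Subsquare: lon ⌊0.24313/0.0833333⌋ = 2 → c; lat ⌊0.91585/0.0416667⌋ = 21 → v.
Extended square: lon ⌊0.07647/0.00833333⌋ = 9; lat ⌊0.04085/0.00416667⌋ = 9.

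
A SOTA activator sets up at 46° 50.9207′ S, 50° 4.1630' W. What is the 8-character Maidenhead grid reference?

Add 180° to longitude and 90° to latitude: 129.93062, 43.15132.
Field: 129.93062/20 → 6 → G, 43.15132/10 → 4 → E; chars GE.
Square: 9.93062/2 → 4, 3.15132/1 → 3; chars 43.
Subsquare: 1.93062/0.0833333 → 23 → x, 0.15132/0.0416667 → 3 → d; chars xd.
Extended square: 0.01395/0.00833333 → 1, 0.02632/0.00416667 → 6; chars 16.

GE43xd16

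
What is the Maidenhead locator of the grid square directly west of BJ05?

Longitude square 0; −1 → -1, wraps to 9, carry into field.
Longitude field B = 1; −1 → 0 = A.
The latitude characters are unchanged.

AJ95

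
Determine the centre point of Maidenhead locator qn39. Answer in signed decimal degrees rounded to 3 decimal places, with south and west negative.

Field Q=16, N=13: +16·20° lon, +13·10° lat → SW at lon 140°, lat 40°.
Square 3, 9: +3·2° lon, +9·1° lat → SW at lon 146°, lat 49°.
Cell spans 2° lon × 1° lat. Centre is SW corner plus half of each.
latitude 49.500, longitude 147.000.

49.500, 147.000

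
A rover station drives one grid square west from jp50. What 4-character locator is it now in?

JP40

Longitude square 5; −1 → 4.
The latitude characters are unchanged.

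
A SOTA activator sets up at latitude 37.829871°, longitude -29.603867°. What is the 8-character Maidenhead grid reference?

HM57et79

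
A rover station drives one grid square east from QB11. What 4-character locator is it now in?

Longitude square 1; +1 → 2.
The latitude characters are unchanged.

QB21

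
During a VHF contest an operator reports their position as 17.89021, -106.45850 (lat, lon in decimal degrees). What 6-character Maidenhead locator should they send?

Offset from 180°W / 90°S: lon 73.5415°, lat 107.8902°.
Field: 73.5415/20 → 3 → D, 107.8902/10 → 10 → K; chars DK.
Square: 13.5415/2 → 6, 7.8902/1 → 7; chars 67.
Subsquare: 1.5415/0.0833333 → 18 → s, 0.8902/0.0416667 → 21 → v; chars sv.

DK67sv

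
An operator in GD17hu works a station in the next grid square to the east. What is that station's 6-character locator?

Longitude subsquare h = 7; +1 → 8 = i.
The latitude characters are unchanged.

GD17iu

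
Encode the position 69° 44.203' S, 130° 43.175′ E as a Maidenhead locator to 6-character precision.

Offset from 180°W / 90°S: lon 310.7196°, lat 20.2633°.
Field: 310.7196/20 → 15 → P, 20.2633/10 → 2 → C; chars PC.
Square: 10.7196/2 → 5, 0.2633/1 → 0; chars 50.
Subsquare: 0.7196/0.0833333 → 8 → i, 0.2633/0.0416667 → 6 → g; chars ig.

PC50ig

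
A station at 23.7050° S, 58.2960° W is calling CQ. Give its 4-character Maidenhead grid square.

GG06

Add 180° to longitude and 90° to latitude: 121.70, 66.30.
Field: lon ⌊121.70/20⌋ = 6 → G; lat ⌊66.30/10⌋ = 6 → G.
Square: lon ⌊1.70/2⌋ = 0; lat ⌊6.30/1⌋ = 6.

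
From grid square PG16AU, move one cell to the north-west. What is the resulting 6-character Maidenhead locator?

PG06xv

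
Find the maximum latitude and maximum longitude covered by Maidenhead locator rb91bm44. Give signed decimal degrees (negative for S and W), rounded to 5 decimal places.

Field R=17, B=1: +17·20° lon, +1·10° lat → SW at lon 160°, lat -80°.
Square 9, 1: +9·2° lon, +1·1° lat → SW at lon 178°, lat -79°.
Subsquare b=1, m=12: +1·0.0833333° lon, +12·0.0416667° lat → SW at lon 178.083°, lat -78.5°.
Extended square 4, 4: +4·0.00833333° lon, +4·0.00416667° lat → SW at lon 178.117°, lat -78.4833°.
Cell spans 0.00833333° lon × 0.00416667° lat. NE corner is SW corner plus one full cell.
latitude -78.47917, longitude 178.12500.

-78.47917, 178.12500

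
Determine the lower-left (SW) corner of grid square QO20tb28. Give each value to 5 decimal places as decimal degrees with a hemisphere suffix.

Field Q=16, O=14: +16·20° lon, +14·10° lat → SW at lon 140°, lat 50°.
Square 2, 0: +2·2° lon, +0·1° lat → SW at lon 144°, lat 50°.
Subsquare t=19, b=1: +19·0.0833333° lon, +1·0.0416667° lat → SW at lon 145.583°, lat 50.0417°.
Extended square 2, 8: +2·0.00833333° lon, +8·0.00416667° lat → SW at lon 145.6°, lat 50.075°.
latitude 50.07500° N, longitude 145.60000° E.

50.07500° N, 145.60000° E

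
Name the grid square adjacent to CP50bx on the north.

CP51ba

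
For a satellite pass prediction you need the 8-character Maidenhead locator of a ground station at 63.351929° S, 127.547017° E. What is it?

PC36sp55

Shift to the Maidenhead origin (180°W, 90°S): lon 307.54702, lat 26.64807.
Field: lon ⌊307.54702/20⌋ = 15 → P; lat ⌊26.64807/10⌋ = 2 → C.
Square: lon ⌊7.54702/2⌋ = 3; lat ⌊6.64807/1⌋ = 6.
Subsquare: lon ⌊1.54702/0.0833333⌋ = 18 → s; lat ⌊0.64807/0.0416667⌋ = 15 → p.
Extended square: lon ⌊0.04702/0.00833333⌋ = 5; lat ⌊0.02307/0.00416667⌋ = 5.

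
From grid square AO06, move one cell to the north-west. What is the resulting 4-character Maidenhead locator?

RO97

Longitude square 0; −1 → -1, wraps to 9, carry into field.
Longitude field A = 0; −1 → -1, wraps to 17 = R, wrapping around the antimeridian.
Latitude square 6; +1 → 7.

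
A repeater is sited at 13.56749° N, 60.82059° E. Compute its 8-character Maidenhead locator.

Shift to the Maidenhead origin (180°W, 90°S): lon 240.82059, lat 103.56749.
Field: 240.82059/20 → 12 → M, 103.56749/10 → 10 → K; chars MK.
Square: 0.82059/2 → 0, 3.56749/1 → 3; chars 03.
Subsquare: 0.82059/0.0833333 → 9 → j, 0.56749/0.0416667 → 13 → n; chars jn.
Extended square: 0.07059/0.00833333 → 8, 0.02582/0.00416667 → 6; chars 86.

MK03jn86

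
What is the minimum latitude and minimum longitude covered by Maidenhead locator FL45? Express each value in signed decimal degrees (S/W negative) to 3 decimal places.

Field F=5, L=11: +5·20° lon, +11·10° lat → SW at lon -80°, lat 20°.
Square 4, 5: +4·2° lon, +5·1° lat → SW at lon -72°, lat 25°.
latitude 25.000, longitude -72.000.

25.000, -72.000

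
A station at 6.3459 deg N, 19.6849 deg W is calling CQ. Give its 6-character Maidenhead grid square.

IJ06di

Add 180° to longitude and 90° to latitude: 160.3151, 96.3459.
Field (20°×10°, letters A–R): 160.3151/20 → 8 → I, 96.3459/10 → 9 → J; chars IJ.
Square (2°×1°, digits 0–9): 0.3151/2 → 0, 6.3459/1 → 6; chars 06.
Subsquare (5′×2.5′, letters a–x): 0.3151/0.0833333 → 3 → d, 0.3459/0.0416667 → 8 → i; chars di.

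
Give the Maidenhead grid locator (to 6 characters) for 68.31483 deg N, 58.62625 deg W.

GP08qh

Offset from 180°W / 90°S: lon 121.3738°, lat 158.3148°.
Field: 121.3738/20 → 6 → G, 158.3148/10 → 15 → P; chars GP.
Square: 1.3738/2 → 0, 8.3148/1 → 8; chars 08.
Subsquare: 1.3738/0.0833333 → 16 → q, 0.3148/0.0416667 → 7 → h; chars qh.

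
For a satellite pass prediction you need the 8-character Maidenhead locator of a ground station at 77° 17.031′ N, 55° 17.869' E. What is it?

LQ77pg58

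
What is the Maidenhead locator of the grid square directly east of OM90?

PM00

Longitude square 9; +1 → 10, wraps to 0, carry into field.
Longitude field O = 14; +1 → 15 = P.
The latitude characters are unchanged.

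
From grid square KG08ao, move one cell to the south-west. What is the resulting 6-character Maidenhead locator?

JG98xn

Longitude subsquare a = 0; −1 → -1, wraps to 23 = x, carry into square.
Longitude square 0; −1 → -1, wraps to 9, carry into field.
Longitude field K = 10; −1 → 9 = J.
Latitude subsquare o = 14; −1 → 13 = n.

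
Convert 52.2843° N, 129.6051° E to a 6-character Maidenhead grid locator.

Add 180° to longitude and 90° to latitude: 309.6051, 142.2843.
Field: 309.6051/20 → 15 → P, 142.2843/10 → 14 → O; chars PO.
Square: 9.6051/2 → 4, 2.2843/1 → 2; chars 42.
Subsquare: 1.6051/0.0833333 → 19 → t, 0.2843/0.0416667 → 6 → g; chars tg.

PO42tg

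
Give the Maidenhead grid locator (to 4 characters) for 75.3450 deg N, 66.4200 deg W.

FQ65

Shift to the Maidenhead origin (180°W, 90°S): lon 113.58, lat 165.34.
Field (20°×10°, letters A–R): 113.58/20 → 5 → F, 165.34/10 → 16 → Q; chars FQ.
Square (2°×1°, digits 0–9): 13.58/2 → 6, 5.34/1 → 5; chars 65.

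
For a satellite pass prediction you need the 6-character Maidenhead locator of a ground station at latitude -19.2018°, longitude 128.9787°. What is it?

PH40lt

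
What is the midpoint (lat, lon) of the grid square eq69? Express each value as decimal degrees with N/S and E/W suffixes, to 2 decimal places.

79.50° N, 87.00° W

Field E=4, Q=16: +4·20° lon, +16·10° lat → SW at lon -100°, lat 70°.
Square 6, 9: +6·2° lon, +9·1° lat → SW at lon -88°, lat 79°.
Cell spans 2° lon × 1° lat. Centre is SW corner plus half of each.
latitude 79.50° N, longitude 87.00° W.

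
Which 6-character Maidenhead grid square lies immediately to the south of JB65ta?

JB64tx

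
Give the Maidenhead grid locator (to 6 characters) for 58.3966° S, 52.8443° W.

Add 180° to longitude and 90° to latitude: 127.1557, 31.6034.
Field (20°×10°, letters A–R): 127.1557/20 → 6 → G, 31.6034/10 → 3 → D; chars GD.
Square (2°×1°, digits 0–9): 7.1557/2 → 3, 1.6034/1 → 1; chars 31.
Subsquare (5′×2.5′, letters a–x): 1.1557/0.0833333 → 13 → n, 0.6034/0.0416667 → 14 → o; chars no.

GD31no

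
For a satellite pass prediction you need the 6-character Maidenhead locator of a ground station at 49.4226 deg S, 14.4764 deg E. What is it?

JE70fn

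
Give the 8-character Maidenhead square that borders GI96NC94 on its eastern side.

GI96oc04

Longitude extended square 9; +1 → 10, wraps to 0, carry into subsquare.
Longitude subsquare n = 13; +1 → 14 = o.
The latitude characters are unchanged.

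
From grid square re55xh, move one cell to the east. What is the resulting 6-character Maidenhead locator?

RE65ah

Longitude subsquare x = 23; +1 → 24, wraps to 0 = a, carry into square.
Longitude square 5; +1 → 6.
The latitude characters are unchanged.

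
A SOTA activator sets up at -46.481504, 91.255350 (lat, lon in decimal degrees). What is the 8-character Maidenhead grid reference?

NE53pm04

Shift to the Maidenhead origin (180°W, 90°S): lon 271.25535, lat 43.51850.
Field (20°×10°, letters A–R): 271.25535/20 → 13 → N, 43.51850/10 → 4 → E; chars NE.
Square (2°×1°, digits 0–9): 11.25535/2 → 5, 3.51850/1 → 3; chars 53.
Subsquare (5′×2.5′, letters a–x): 1.25535/0.0833333 → 15 → p, 0.51850/0.0416667 → 12 → m; chars pm.
Extended square (30″×15″, digits 0–9): 0.00535/0.00833333 → 0, 0.01850/0.00416667 → 4; chars 04.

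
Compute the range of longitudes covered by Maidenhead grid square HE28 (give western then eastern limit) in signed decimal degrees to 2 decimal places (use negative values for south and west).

Field H=7, E=4: +7·20° lon, +4·10° lat → SW at lon -40°, lat -50°.
Square 2, 8: +2·2° lon, +8·1° lat → SW at lon -36°, lat -42°.
Cell spans 2° lon × 1° lat.
west -36.00, east -34.00.

-36.00, -34.00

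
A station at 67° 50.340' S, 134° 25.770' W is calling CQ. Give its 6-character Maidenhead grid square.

CC22sd

Add 180° to longitude and 90° to latitude: 45.5705, 22.1610.
Field: lon ⌊45.5705/20⌋ = 2 → C; lat ⌊22.1610/10⌋ = 2 → C.
Square: lon ⌊5.5705/2⌋ = 2; lat ⌊2.1610/1⌋ = 2.
Subsquare: lon ⌊1.5705/0.0833333⌋ = 18 → s; lat ⌊0.1610/0.0416667⌋ = 3 → d.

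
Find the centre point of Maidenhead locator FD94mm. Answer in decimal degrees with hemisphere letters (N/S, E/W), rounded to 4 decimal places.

55.4792° S, 60.9583° W

Field F=5, D=3: +5·20° lon, +3·10° lat → SW at lon -80°, lat -60°.
Square 9, 4: +9·2° lon, +4·1° lat → SW at lon -62°, lat -56°.
Subsquare m=12, m=12: +12·0.0833333° lon, +12·0.0416667° lat → SW at lon -61°, lat -55.5°.
Cell spans 0.0833333° lon × 0.0416667° lat. Centre is SW corner plus half of each.
latitude 55.4792° S, longitude 60.9583° W.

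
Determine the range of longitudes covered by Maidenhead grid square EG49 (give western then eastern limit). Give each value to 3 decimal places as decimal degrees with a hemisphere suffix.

Field E=4, G=6: +4·20° lon, +6·10° lat → SW at lon -100°, lat -30°.
Square 4, 9: +4·2° lon, +9·1° lat → SW at lon -92°, lat -21°.
Cell spans 2° lon × 1° lat.
west 92.000° W, east 90.000° W.

92.000° W, 90.000° W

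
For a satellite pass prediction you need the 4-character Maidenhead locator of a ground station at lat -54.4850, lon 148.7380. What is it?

QD45

Offset from 180°W / 90°S: lon 328.74°, lat 35.52°.
Field (20°×10°, letters A–R): lon ⌊328.74/20⌋ = 16 → Q; lat ⌊35.52/10⌋ = 3 → D.
Square (2°×1°, digits 0–9): lon ⌊8.74/2⌋ = 4; lat ⌊5.52/1⌋ = 5.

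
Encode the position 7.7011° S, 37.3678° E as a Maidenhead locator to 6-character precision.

KI82qh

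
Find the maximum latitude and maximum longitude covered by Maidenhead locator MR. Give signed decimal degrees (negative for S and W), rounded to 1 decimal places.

Field M=12, R=17: +12·20° lon, +17·10° lat → SW at lon 60°, lat 80°.
Cell spans 20° lon × 10° lat. NE corner is SW corner plus one full cell.
latitude 90.0, longitude 80.0.

90.0, 80.0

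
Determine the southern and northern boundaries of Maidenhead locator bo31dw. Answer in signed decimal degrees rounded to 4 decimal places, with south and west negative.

51.9167, 51.9583

Field B=1, O=14: +1·20° lon, +14·10° lat → SW at lon -160°, lat 50°.
Square 3, 1: +3·2° lon, +1·1° lat → SW at lon -154°, lat 51°.
Subsquare d=3, w=22: +3·0.0833333° lon, +22·0.0416667° lat → SW at lon -153.75°, lat 51.9167°.
Cell spans 0.0833333° lon × 0.0416667° lat.
south 51.9167, north 51.9583.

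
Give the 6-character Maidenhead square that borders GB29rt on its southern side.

Latitude subsquare t = 19; −1 → 18 = s.
The longitude characters are unchanged.

GB29rs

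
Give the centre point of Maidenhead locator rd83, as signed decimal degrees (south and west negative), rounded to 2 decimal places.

Field R=17, D=3: +17·20° lon, +3·10° lat → SW at lon 160°, lat -60°.
Square 8, 3: +8·2° lon, +3·1° lat → SW at lon 176°, lat -57°.
Cell spans 2° lon × 1° lat. Centre is SW corner plus half of each.
latitude -56.50, longitude 177.00.

-56.50, 177.00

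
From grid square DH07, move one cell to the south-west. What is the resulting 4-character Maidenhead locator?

CH96

Longitude square 0; −1 → -1, wraps to 9, carry into field.
Longitude field D = 3; −1 → 2 = C.
Latitude square 7; −1 → 6.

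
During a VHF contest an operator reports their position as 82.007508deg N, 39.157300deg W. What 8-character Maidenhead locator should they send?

Add 180° to longitude and 90° to latitude: 140.84270, 172.00751.
Field: 140.84270/20 → 7 → H, 172.00751/10 → 17 → R; chars HR.
Square: 0.84270/2 → 0, 2.00751/1 → 2; chars 02.
Subsquare: 0.84270/0.0833333 → 10 → k, 0.00751/0.0416667 → 0 → a; chars ka.
Extended square: 0.00937/0.00833333 → 1, 0.00751/0.00416667 → 1; chars 11.

HR02ka11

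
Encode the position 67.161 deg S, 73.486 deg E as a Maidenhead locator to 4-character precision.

Add 180° to longitude and 90° to latitude: 253.49, 22.84.
Field: 253.49/20 → 12 → M, 22.84/10 → 2 → C; chars MC.
Square: 13.49/2 → 6, 2.84/1 → 2; chars 62.

MC62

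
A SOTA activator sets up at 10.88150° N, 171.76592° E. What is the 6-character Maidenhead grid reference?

RK50vv

Shift to the Maidenhead origin (180°W, 90°S): lon 351.7659, lat 100.8815.
Field: 351.7659/20 → 17 → R, 100.8815/10 → 10 → K; chars RK.
Square: 11.7659/2 → 5, 0.8815/1 → 0; chars 50.
Subsquare: 1.7659/0.0833333 → 21 → v, 0.8815/0.0416667 → 21 → v; chars vv.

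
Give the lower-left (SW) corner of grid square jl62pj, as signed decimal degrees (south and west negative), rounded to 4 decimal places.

22.3750, 13.2500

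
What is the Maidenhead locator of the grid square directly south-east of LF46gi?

LF46hh

Longitude subsquare g = 6; +1 → 7 = h.
Latitude subsquare i = 8; −1 → 7 = h.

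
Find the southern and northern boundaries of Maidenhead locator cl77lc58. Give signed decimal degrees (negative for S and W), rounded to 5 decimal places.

27.11667, 27.12083

Field C=2, L=11: +2·20° lon, +11·10° lat → SW at lon -140°, lat 20°.
Square 7, 7: +7·2° lon, +7·1° lat → SW at lon -126°, lat 27°.
Subsquare l=11, c=2: +11·0.0833333° lon, +2·0.0416667° lat → SW at lon -125.083°, lat 27.0833°.
Extended square 5, 8: +5·0.00833333° lon, +8·0.00416667° lat → SW at lon -125.042°, lat 27.1167°.
Cell spans 0.00833333° lon × 0.00416667° lat.
south 27.11667, north 27.12083.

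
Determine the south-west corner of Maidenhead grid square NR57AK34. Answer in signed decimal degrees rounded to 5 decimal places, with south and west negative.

87.43333, 90.02500

Field N=13, R=17: +13·20° lon, +17·10° lat → SW at lon 80°, lat 80°.
Square 5, 7: +5·2° lon, +7·1° lat → SW at lon 90°, lat 87°.
Subsquare a=0, k=10: +0·0.0833333° lon, +10·0.0416667° lat → SW at lon 90°, lat 87.4167°.
Extended square 3, 4: +3·0.00833333° lon, +4·0.00416667° lat → SW at lon 90.025°, lat 87.4333°.
latitude 87.43333, longitude 90.02500.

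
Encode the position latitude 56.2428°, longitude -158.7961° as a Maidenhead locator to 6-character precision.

BO06of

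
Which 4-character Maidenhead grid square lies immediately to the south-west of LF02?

KF91

Longitude square 0; −1 → -1, wraps to 9, carry into field.
Longitude field L = 11; −1 → 10 = K.
Latitude square 2; −1 → 1.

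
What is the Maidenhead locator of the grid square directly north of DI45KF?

DI45kg

Latitude subsquare f = 5; +1 → 6 = g.
The longitude characters are unchanged.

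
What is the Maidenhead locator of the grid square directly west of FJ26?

FJ16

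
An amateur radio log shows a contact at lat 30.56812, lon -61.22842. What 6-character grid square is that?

FM90jn

Add 180° to longitude and 90° to latitude: 118.7716, 120.5681.
Field: lon ⌊118.7716/20⌋ = 5 → F; lat ⌊120.5681/10⌋ = 12 → M.
Square: lon ⌊18.7716/2⌋ = 9; lat ⌊0.5681/1⌋ = 0.
Subsquare: lon ⌊0.7716/0.0833333⌋ = 9 → j; lat ⌊0.5681/0.0416667⌋ = 13 → n.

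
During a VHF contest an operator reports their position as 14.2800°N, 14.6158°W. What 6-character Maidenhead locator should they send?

IK24qg

Shift to the Maidenhead origin (180°W, 90°S): lon 165.3842, lat 104.2800.
Field: 165.3842/20 → 8 → I, 104.2800/10 → 10 → K; chars IK.
Square: 5.3842/2 → 2, 4.2800/1 → 4; chars 24.
Subsquare: 1.3842/0.0833333 → 16 → q, 0.2800/0.0416667 → 6 → g; chars qg.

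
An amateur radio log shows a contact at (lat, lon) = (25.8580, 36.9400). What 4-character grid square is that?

Offset from 180°W / 90°S: lon 216.94°, lat 115.86°.
Field: lon ⌊216.94/20⌋ = 10 → K; lat ⌊115.86/10⌋ = 11 → L.
Square: lon ⌊16.94/2⌋ = 8; lat ⌊5.86/1⌋ = 5.

KL85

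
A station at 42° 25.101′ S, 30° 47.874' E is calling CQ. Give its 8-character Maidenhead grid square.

Add 180° to longitude and 90° to latitude: 210.79790, 47.58165.
Field: lon ⌊210.79790/20⌋ = 10 → K; lat ⌊47.58165/10⌋ = 4 → E.
Square: lon ⌊10.79790/2⌋ = 5; lat ⌊7.58165/1⌋ = 7.
Subsquare: lon ⌊0.79790/0.0833333⌋ = 9 → j; lat ⌊0.58165/0.0416667⌋ = 13 → n.
Extended square: lon ⌊0.04790/0.00833333⌋ = 5; lat ⌊0.03998/0.00416667⌋ = 9.

KE57jn59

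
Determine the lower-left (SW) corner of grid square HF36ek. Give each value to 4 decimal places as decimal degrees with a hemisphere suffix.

33.5833° S, 33.6667° W

Field H=7, F=5: +7·20° lon, +5·10° lat → SW at lon -40°, lat -40°.
Square 3, 6: +3·2° lon, +6·1° lat → SW at lon -34°, lat -34°.
Subsquare e=4, k=10: +4·0.0833333° lon, +10·0.0416667° lat → SW at lon -33.6667°, lat -33.5833°.
latitude 33.5833° S, longitude 33.6667° W.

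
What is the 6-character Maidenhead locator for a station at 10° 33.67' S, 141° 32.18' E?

Offset from 180°W / 90°S: lon 321.5363°, lat 79.4388°.
Field: lon ⌊321.5363/20⌋ = 16 → Q; lat ⌊79.4388/10⌋ = 7 → H.
Square: lon ⌊1.5363/2⌋ = 0; lat ⌊9.4388/1⌋ = 9.
Subsquare: lon ⌊1.5363/0.0833333⌋ = 18 → s; lat ⌊0.4388/0.0416667⌋ = 10 → k.

QH09sk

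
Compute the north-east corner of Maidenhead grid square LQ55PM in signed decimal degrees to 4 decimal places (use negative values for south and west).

75.5417, 51.3333

Field L=11, Q=16: +11·20° lon, +16·10° lat → SW at lon 40°, lat 70°.
Square 5, 5: +5·2° lon, +5·1° lat → SW at lon 50°, lat 75°.
Subsquare p=15, m=12: +15·0.0833333° lon, +12·0.0416667° lat → SW at lon 51.25°, lat 75.5°.
Cell spans 0.0833333° lon × 0.0416667° lat. NE corner is SW corner plus one full cell.
latitude 75.5417, longitude 51.3333.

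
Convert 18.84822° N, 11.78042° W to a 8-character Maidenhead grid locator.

IK48cu63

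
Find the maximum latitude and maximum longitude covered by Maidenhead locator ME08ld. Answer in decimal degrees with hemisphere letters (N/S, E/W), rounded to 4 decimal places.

41.8333° S, 61.0000° E

Field M=12, E=4: +12·20° lon, +4·10° lat → SW at lon 60°, lat -50°.
Square 0, 8: +0·2° lon, +8·1° lat → SW at lon 60°, lat -42°.
Subsquare l=11, d=3: +11·0.0833333° lon, +3·0.0416667° lat → SW at lon 60.9167°, lat -41.875°.
Cell spans 0.0833333° lon × 0.0416667° lat. NE corner is SW corner plus one full cell.
latitude 41.8333° S, longitude 61.0000° E.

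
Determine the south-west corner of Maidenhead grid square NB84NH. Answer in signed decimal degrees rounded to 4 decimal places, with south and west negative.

Field N=13, B=1: +13·20° lon, +1·10° lat → SW at lon 80°, lat -80°.
Square 8, 4: +8·2° lon, +4·1° lat → SW at lon 96°, lat -76°.
Subsquare n=13, h=7: +13·0.0833333° lon, +7·0.0416667° lat → SW at lon 97.0833°, lat -75.7083°.
latitude -75.7083, longitude 97.0833.

-75.7083, 97.0833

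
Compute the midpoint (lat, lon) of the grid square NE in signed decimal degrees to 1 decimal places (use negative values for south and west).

-45.0, 90.0

Field N=13, E=4: +13·20° lon, +4·10° lat → SW at lon 80°, lat -50°.
Cell spans 20° lon × 10° lat. Centre is SW corner plus half of each.
latitude -45.0, longitude 90.0.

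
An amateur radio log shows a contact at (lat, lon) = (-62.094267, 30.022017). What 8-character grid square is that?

KC57av27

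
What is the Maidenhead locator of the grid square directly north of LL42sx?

Latitude subsquare x = 23; +1 → 24, wraps to 0 = a, carry into square.
Latitude square 2; +1 → 3.
The longitude characters are unchanged.

LL43sa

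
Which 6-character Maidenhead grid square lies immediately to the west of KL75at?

Longitude subsquare a = 0; −1 → -1, wraps to 23 = x, carry into square.
Longitude square 7; −1 → 6.
The latitude characters are unchanged.

KL65xt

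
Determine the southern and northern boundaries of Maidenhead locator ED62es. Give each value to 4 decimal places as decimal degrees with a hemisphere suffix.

Field E=4, D=3: +4·20° lon, +3·10° lat → SW at lon -100°, lat -60°.
Square 6, 2: +6·2° lon, +2·1° lat → SW at lon -88°, lat -58°.
Subsquare e=4, s=18: +4·0.0833333° lon, +18·0.0416667° lat → SW at lon -87.6667°, lat -57.25°.
Cell spans 0.0833333° lon × 0.0416667° lat.
south 57.2500° S, north 57.2083° S.

57.2500° S, 57.2083° S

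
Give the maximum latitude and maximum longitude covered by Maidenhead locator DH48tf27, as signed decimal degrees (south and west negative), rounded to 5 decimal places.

-11.75833, -110.39167

Field D=3, H=7: +3·20° lon, +7·10° lat → SW at lon -120°, lat -20°.
Square 4, 8: +4·2° lon, +8·1° lat → SW at lon -112°, lat -12°.
Subsquare t=19, f=5: +19·0.0833333° lon, +5·0.0416667° lat → SW at lon -110.417°, lat -11.7917°.
Extended square 2, 7: +2·0.00833333° lon, +7·0.00416667° lat → SW at lon -110.4°, lat -11.7625°.
Cell spans 0.00833333° lon × 0.00416667° lat. NE corner is SW corner plus one full cell.
latitude -11.75833, longitude -110.39167.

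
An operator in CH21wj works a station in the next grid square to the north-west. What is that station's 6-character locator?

CH21vk

Longitude subsquare w = 22; −1 → 21 = v.
Latitude subsquare j = 9; +1 → 10 = k.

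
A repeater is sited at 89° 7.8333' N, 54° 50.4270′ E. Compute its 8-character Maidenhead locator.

LR79kd01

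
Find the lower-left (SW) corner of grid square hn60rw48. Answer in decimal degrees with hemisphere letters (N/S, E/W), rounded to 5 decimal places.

Field H=7, N=13: +7·20° lon, +13·10° lat → SW at lon -40°, lat 40°.
Square 6, 0: +6·2° lon, +0·1° lat → SW at lon -28°, lat 40°.
Subsquare r=17, w=22: +17·0.0833333° lon, +22·0.0416667° lat → SW at lon -26.5833°, lat 40.9167°.
Extended square 4, 8: +4·0.00833333° lon, +8·0.00416667° lat → SW at lon -26.55°, lat 40.95°.
latitude 40.95000° N, longitude 26.55000° W.

40.95000° N, 26.55000° W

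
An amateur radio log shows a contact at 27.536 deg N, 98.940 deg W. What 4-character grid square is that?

Offset from 180°W / 90°S: lon 81.06°, lat 117.54°.
Field (20°×10°, letters A–R): lon ⌊81.06/20⌋ = 4 → E; lat ⌊117.54/10⌋ = 11 → L.
Square (2°×1°, digits 0–9): lon ⌊1.06/2⌋ = 0; lat ⌊7.54/1⌋ = 7.

EL07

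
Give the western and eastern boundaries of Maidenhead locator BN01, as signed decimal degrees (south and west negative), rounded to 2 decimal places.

Field B=1, N=13: +1·20° lon, +13·10° lat → SW at lon -160°, lat 40°.
Square 0, 1: +0·2° lon, +1·1° lat → SW at lon -160°, lat 41°.
Cell spans 2° lon × 1° lat.
west -160.00, east -158.00.

-160.00, -158.00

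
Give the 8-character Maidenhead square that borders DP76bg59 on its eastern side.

DP76bg69

Longitude extended square 5; +1 → 6.
The latitude characters are unchanged.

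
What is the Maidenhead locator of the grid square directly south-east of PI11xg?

Longitude subsquare x = 23; +1 → 24, wraps to 0 = a, carry into square.
Longitude square 1; +1 → 2.
Latitude subsquare g = 6; −1 → 5 = f.

PI21af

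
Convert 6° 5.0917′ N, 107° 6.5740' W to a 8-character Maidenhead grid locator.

DJ66kc60

Offset from 180°W / 90°S: lon 72.89043°, lat 96.08486°.
Field: lon ⌊72.89043/20⌋ = 3 → D; lat ⌊96.08486/10⌋ = 9 → J.
Square: lon ⌊12.89043/2⌋ = 6; lat ⌊6.08486/1⌋ = 6.
Subsquare: lon ⌊0.89043/0.0833333⌋ = 10 → k; lat ⌊0.08486/0.0416667⌋ = 2 → c.
Extended square: lon ⌊0.05710/0.00833333⌋ = 6; lat ⌊0.00153/0.00416667⌋ = 0.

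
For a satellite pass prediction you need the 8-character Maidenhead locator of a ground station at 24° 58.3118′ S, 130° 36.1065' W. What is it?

CG45qa76

Add 180° to longitude and 90° to latitude: 49.39822, 65.02814.
Field: 49.39822/20 → 2 → C, 65.02814/10 → 6 → G; chars CG.
Square: 9.39822/2 → 4, 5.02814/1 → 5; chars 45.
Subsquare: 1.39822/0.0833333 → 16 → q, 0.02814/0.0416667 → 0 → a; chars qa.
Extended square: 0.06489/0.00833333 → 7, 0.02814/0.00416667 → 6; chars 76.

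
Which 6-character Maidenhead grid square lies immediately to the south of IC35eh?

Latitude subsquare h = 7; −1 → 6 = g.
The longitude characters are unchanged.

IC35eg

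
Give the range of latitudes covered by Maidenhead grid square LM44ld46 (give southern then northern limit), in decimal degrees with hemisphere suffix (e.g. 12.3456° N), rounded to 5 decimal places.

Field L=11, M=12: +11·20° lon, +12·10° lat → SW at lon 40°, lat 30°.
Square 4, 4: +4·2° lon, +4·1° lat → SW at lon 48°, lat 34°.
Subsquare l=11, d=3: +11·0.0833333° lon, +3·0.0416667° lat → SW at lon 48.9167°, lat 34.125°.
Extended square 4, 6: +4·0.00833333° lon, +6·0.00416667° lat → SW at lon 48.95°, lat 34.15°.
Cell spans 0.00833333° lon × 0.00416667° lat.
south 34.15000° N, north 34.15417° N.

34.15000° N, 34.15417° N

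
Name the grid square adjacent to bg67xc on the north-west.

BG67wd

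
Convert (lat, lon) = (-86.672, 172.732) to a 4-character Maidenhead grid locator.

RA63

Add 180° to longitude and 90° to latitude: 352.73, 3.33.
Field (20°×10°, letters A–R): lon ⌊352.73/20⌋ = 17 → R; lat ⌊3.33/10⌋ = 0 → A.
Square (2°×1°, digits 0–9): lon ⌊12.73/2⌋ = 6; lat ⌊3.33/1⌋ = 3.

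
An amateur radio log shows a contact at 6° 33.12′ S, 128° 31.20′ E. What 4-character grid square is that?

PI43

Add 180° to longitude and 90° to latitude: 308.52, 83.45.
Field: lon ⌊308.52/20⌋ = 15 → P; lat ⌊83.45/10⌋ = 8 → I.
Square: lon ⌊8.52/2⌋ = 4; lat ⌊3.45/1⌋ = 3.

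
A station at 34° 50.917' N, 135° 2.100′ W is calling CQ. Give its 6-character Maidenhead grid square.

CM24lu

Offset from 180°W / 90°S: lon 44.9650°, lat 124.8486°.
Field (20°×10°, letters A–R): lon ⌊44.9650/20⌋ = 2 → C; lat ⌊124.8486/10⌋ = 12 → M.
Square (2°×1°, digits 0–9): lon ⌊4.9650/2⌋ = 2; lat ⌊4.8486/1⌋ = 4.
Subsquare (5′×2.5′, letters a–x): lon ⌊0.9650/0.0833333⌋ = 11 → l; lat ⌊0.8486/0.0416667⌋ = 20 → u.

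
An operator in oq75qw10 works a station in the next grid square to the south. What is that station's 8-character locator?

OQ75qv19

Latitude extended square 0; −1 → -1, wraps to 9, carry into subsquare.
Latitude subsquare w = 22; −1 → 21 = v.
The longitude characters are unchanged.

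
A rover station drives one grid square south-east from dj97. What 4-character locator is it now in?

Longitude square 9; +1 → 10, wraps to 0, carry into field.
Longitude field D = 3; +1 → 4 = E.
Latitude square 7; −1 → 6.

EJ06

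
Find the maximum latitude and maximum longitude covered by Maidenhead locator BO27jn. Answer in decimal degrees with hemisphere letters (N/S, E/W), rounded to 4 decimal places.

Field B=1, O=14: +1·20° lon, +14·10° lat → SW at lon -160°, lat 50°.
Square 2, 7: +2·2° lon, +7·1° lat → SW at lon -156°, lat 57°.
Subsquare j=9, n=13: +9·0.0833333° lon, +13·0.0416667° lat → SW at lon -155.25°, lat 57.5417°.
Cell spans 0.0833333° lon × 0.0416667° lat. NE corner is SW corner plus one full cell.
latitude 57.5833° N, longitude 155.1667° W.

57.5833° N, 155.1667° W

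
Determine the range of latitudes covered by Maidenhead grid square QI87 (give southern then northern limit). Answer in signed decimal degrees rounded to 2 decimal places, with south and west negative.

Field Q=16, I=8: +16·20° lon, +8·10° lat → SW at lon 140°, lat -10°.
Square 8, 7: +8·2° lon, +7·1° lat → SW at lon 156°, lat -3°.
Cell spans 2° lon × 1° lat.
south -3.00, north -2.00.

-3.00, -2.00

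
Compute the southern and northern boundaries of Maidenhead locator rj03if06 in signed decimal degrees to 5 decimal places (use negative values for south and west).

3.23333, 3.23750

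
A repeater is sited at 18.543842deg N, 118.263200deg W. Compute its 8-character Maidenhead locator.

DK08un80

Offset from 180°W / 90°S: lon 61.73680°, lat 108.54384°.
Field: lon ⌊61.73680/20⌋ = 3 → D; lat ⌊108.54384/10⌋ = 10 → K.
Square: lon ⌊1.73680/2⌋ = 0; lat ⌊8.54384/1⌋ = 8.
Subsquare: lon ⌊1.73680/0.0833333⌋ = 20 → u; lat ⌊0.54384/0.0416667⌋ = 13 → n.
Extended square: lon ⌊0.07013/0.00833333⌋ = 8; lat ⌊0.00218/0.00416667⌋ = 0.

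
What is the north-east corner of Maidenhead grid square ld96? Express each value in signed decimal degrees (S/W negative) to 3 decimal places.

-53.000, 60.000

Field L=11, D=3: +11·20° lon, +3·10° lat → SW at lon 40°, lat -60°.
Square 9, 6: +9·2° lon, +6·1° lat → SW at lon 58°, lat -54°.
Cell spans 2° lon × 1° lat. NE corner is SW corner plus one full cell.
latitude -53.000, longitude 60.000.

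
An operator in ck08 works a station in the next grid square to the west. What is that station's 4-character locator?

Longitude square 0; −1 → -1, wraps to 9, carry into field.
Longitude field C = 2; −1 → 1 = B.
The latitude characters are unchanged.

BK98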